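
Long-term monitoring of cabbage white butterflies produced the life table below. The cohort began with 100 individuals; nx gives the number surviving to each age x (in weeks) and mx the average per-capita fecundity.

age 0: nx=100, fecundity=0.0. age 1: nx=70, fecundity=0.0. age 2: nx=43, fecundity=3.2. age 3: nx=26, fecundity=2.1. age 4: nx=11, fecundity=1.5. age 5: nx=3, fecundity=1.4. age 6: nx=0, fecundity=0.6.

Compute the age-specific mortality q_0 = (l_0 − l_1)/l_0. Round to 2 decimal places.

0.30

lx = nx/n0 = nx/100: 1, 0.7, 0.43, 0.26, 0.11, 0.03, 0
q_0 = (l_0 − l_1) / l_0 = (1 − 0.7) / 1
     = 0.3 / 1 = 0.3 → 0.30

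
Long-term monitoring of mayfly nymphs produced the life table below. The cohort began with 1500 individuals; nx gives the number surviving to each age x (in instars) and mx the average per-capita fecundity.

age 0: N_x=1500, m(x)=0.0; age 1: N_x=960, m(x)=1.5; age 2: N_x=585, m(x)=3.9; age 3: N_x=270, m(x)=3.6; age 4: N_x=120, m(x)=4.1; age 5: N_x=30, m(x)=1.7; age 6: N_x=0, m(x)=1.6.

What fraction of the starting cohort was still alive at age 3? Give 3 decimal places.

l_3 = n_3/n_0 = 270/1500 = 0.18 → 0.180

0.180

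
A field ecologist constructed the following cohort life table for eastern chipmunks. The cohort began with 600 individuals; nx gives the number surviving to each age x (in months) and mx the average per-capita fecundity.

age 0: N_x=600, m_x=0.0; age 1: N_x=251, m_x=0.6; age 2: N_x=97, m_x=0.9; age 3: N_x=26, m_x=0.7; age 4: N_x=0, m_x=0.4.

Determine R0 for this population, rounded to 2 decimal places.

lx = nx/n0 = nx/600: 1, 0.41833…, 0.16167…, 0.04333…, 0
lx·mx by age: 0, 0.251…, 0.1455…, 0.030333…, 0
R0 = Σ lx·mx = 0.426833… → 0.43

0.43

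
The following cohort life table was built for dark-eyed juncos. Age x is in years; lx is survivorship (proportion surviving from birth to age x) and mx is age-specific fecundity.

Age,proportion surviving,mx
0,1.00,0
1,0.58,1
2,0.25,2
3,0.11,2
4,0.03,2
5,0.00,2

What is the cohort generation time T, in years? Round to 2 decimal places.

1.82

lx·mx: 0, 0.58, 0.5, 0.22, 0.06, 0 → R0 = 1.36
x·lx·mx: 0, 0.58, 1, 0.66, 0.24, 0 → Σ = 2.48
T = 2.48 / 1.36 = 1.823529… → 1.82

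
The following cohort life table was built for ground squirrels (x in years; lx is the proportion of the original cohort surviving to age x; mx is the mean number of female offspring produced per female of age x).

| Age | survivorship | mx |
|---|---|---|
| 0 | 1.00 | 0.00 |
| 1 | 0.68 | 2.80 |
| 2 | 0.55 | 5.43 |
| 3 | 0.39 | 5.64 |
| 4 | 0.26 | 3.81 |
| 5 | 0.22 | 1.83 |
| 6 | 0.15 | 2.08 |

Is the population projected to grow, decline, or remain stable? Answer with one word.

growing

R0 = Σ lx·mx = 0 + 1.904 + 2.9865 + 2.1996 + 0.9906 + 0.4026 + 0.312 = 8.7953
R0 > 1, so the population is growing.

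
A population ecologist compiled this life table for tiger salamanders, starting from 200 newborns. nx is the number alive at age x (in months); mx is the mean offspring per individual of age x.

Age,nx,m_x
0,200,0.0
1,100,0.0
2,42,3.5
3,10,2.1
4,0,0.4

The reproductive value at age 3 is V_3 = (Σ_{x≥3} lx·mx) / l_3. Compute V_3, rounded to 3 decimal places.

2.100

lx = nx/n0 = nx/200: 1, 0.5, 0.21, 0.05, 0
lx·mx for x ≥ 3: 0.105, 0 → sum = 0.105
V_3 = 0.105 / l_3 = 0.105 / 0.05 = 2.1 → 2.100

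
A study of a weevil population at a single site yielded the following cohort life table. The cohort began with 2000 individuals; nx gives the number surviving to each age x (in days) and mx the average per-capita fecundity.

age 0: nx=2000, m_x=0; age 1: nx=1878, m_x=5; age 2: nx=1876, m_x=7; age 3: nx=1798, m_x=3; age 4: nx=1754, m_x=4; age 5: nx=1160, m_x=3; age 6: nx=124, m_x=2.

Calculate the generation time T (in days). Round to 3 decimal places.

lx = nx/n0 = nx/2000: 1, 0.939, 0.938, 0.899, 0.877, 0.58, 0.062
lx·mx: 0, 4.695, 6.566, 2.697, 3.508, 1.74, 0.124 → R0 = 19.33
x·lx·mx: 0, 4.695, 13.132, 8.091, 14.032, 8.7, 0.744 → Σ = 49.394
T = 49.394 / 19.33 = 2.555303… → 2.555

2.555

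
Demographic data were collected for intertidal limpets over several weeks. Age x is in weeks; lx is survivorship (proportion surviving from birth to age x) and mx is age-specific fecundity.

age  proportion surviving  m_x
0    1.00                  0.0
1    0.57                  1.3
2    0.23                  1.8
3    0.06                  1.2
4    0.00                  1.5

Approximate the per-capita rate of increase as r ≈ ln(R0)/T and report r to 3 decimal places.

0.141

R0 = Σ lx·mx = 0 + 0.741 + 0.414 + 0.072 + 0 = 1.227
Σ x·lx·mx = 1.785; T = 1.785/1.227 = 1.45477…
r ≈ ln(R0)/T = ln(1.227)/1.45477… = 0.14062… → 0.141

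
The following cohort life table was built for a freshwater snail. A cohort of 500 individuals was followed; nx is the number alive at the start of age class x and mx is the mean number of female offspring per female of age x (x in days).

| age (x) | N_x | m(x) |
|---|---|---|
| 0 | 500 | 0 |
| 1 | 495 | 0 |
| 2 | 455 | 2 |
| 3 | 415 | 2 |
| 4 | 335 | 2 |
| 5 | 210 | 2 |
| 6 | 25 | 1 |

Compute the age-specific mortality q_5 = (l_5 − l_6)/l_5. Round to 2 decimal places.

lx = nx/n0 = nx/500: 1, 0.99, 0.91, 0.83, 0.67, 0.42, 0.05
q_5 = (l_5 − l_6) / l_5 = (0.42 − 0.05) / 0.42
     = 0.37 / 0.42 = 0.880952… → 0.88

0.88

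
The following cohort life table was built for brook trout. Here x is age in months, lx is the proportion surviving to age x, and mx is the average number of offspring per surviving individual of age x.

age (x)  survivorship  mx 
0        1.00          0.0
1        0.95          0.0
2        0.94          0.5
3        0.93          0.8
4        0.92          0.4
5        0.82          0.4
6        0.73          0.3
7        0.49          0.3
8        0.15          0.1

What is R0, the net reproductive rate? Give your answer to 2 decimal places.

2.29

lx·mx by age: 0, 0, 0.47, 0.744, 0.368, 0.328, 0.219, 0.147, 0.015
R0 = Σ lx·mx = 2.291 → 2.29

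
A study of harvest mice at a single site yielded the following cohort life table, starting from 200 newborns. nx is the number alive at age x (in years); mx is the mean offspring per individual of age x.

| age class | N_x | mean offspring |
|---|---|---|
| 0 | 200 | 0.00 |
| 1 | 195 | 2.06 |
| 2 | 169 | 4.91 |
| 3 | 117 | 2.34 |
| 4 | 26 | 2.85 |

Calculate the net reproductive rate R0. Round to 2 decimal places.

7.90

lx = nx/n0 = nx/200: 1, 0.975, 0.845, 0.585, 0.13
lx·mx by age: 0, 2.0085, 4.14895, 1.3689, 0.3705
R0 = Σ lx·mx = 7.89685 → 7.90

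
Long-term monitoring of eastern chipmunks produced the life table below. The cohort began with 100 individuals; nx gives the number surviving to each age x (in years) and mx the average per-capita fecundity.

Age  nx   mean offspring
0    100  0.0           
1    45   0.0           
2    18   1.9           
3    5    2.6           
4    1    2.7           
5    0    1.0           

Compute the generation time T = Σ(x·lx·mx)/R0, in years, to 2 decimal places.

lx = nx/n0 = nx/100: 1, 0.45, 0.18, 0.05, 0.01, 0
lx·mx: 0, 0, 0.342, 0.13, 0.027, 0 → R0 = 0.499
x·lx·mx: 0, 0, 0.684, 0.39, 0.108, 0 → Σ = 1.182
T = 1.182 / 0.499 = 2.368737… → 2.37

2.37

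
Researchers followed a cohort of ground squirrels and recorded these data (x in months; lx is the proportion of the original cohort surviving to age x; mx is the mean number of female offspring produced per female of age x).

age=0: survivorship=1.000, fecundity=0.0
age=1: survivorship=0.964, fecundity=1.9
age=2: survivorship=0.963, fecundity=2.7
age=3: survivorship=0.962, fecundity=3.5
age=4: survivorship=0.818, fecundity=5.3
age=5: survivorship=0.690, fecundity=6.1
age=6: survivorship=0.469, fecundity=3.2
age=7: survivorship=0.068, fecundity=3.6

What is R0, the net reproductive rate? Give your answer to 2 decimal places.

18.09

lx·mx by age: 0, 1.8316, 2.6001, 3.367, 4.3354, 4.209, 1.5008, 0.2448
R0 = Σ lx·mx = 18.0887 → 18.09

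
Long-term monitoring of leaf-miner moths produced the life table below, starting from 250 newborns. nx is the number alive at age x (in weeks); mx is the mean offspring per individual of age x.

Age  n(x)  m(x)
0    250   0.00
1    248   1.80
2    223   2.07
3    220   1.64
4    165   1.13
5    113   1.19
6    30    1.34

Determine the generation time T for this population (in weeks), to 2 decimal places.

lx = nx/n0 = nx/250: 1, 0.992, 0.892, 0.88, 0.66, 0.452, 0.12
lx·mx: 0, 1.7856, 1.84644, 1.4432, 0.7458, 0.53788, 0.1608 → R0 = 6.51972
x·lx·mx: 0, 1.7856, 3.69288, 4.3296, 2.9832, 2.6894, 0.9648 → Σ = 16.44548
T = 16.44548 / 6.51972 = 2.522421… → 2.52

2.52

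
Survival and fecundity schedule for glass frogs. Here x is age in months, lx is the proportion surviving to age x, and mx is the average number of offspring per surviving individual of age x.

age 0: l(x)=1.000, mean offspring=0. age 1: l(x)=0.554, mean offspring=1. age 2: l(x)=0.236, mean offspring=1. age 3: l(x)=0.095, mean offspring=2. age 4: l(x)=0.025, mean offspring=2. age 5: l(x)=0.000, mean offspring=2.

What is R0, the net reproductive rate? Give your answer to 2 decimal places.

lx·mx by age: 0, 0.554, 0.236, 0.19, 0.05, 0
R0 = Σ lx·mx = 1.03 → 1.03

1.03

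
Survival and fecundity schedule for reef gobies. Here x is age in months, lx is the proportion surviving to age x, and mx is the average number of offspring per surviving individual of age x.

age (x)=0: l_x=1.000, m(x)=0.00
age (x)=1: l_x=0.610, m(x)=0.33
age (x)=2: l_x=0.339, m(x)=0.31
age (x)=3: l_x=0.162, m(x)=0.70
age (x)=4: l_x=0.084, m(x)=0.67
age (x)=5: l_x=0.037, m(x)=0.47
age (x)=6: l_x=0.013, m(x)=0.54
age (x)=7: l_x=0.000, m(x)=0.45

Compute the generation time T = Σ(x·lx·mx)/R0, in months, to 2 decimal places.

2.21

lx·mx: 0, 0.2013, 0.10509, 0.1134, 0.05628, 0.01739, 0.00702, 0 → R0 = 0.50048
x·lx·mx: 0, 0.2013, 0.21018, 0.3402, 0.22512, 0.08695, 0.04212, 0 → Σ = 1.10587
T = 1.10587 / 0.50048 = 2.209619… → 2.21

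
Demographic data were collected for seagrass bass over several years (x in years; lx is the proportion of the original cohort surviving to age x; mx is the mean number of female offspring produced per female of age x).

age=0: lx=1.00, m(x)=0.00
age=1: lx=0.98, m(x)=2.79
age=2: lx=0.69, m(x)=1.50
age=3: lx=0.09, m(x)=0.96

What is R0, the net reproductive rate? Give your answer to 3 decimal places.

lx·mx by age: 0, 2.7342, 1.035, 0.0864
R0 = Σ lx·mx = 3.8556 → 3.856

3.856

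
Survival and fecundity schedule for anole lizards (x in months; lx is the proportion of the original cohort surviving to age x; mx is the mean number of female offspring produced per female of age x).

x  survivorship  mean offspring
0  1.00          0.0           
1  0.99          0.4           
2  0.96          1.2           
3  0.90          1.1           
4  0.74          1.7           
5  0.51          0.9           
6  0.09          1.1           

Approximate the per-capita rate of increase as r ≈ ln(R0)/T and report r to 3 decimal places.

0.471

R0 = Σ lx·mx = 0 + 0.396 + 1.152 + 0.99 + 1.258 + 0.459 + 0.099 = 4.354
Σ x·lx·mx = 13.591; T = 13.591/4.354 = 3.1215…
r ≈ ln(R0)/T = ln(4.354)/3.1215… = 0.47128… → 0.471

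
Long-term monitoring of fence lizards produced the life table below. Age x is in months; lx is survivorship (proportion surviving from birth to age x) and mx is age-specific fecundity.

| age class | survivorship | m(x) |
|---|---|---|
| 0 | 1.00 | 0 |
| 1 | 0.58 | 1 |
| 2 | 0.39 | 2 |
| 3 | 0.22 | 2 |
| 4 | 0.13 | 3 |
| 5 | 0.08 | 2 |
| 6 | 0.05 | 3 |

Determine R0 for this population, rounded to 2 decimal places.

2.50

lx·mx by age: 0, 0.58, 0.78, 0.44, 0.39, 0.16, 0.15
R0 = Σ lx·mx = 2.5 → 2.50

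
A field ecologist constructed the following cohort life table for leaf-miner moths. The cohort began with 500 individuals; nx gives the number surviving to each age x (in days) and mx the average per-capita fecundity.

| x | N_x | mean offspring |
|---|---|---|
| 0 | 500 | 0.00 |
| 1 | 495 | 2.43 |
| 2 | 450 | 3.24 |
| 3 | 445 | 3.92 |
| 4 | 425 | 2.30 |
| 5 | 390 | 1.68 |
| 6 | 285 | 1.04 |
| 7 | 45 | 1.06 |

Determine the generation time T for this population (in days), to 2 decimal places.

2.92

lx = nx/n0 = nx/500: 1, 0.99, 0.9, 0.89, 0.85, 0.78, 0.57, 0.09
lx·mx: 0, 2.4057, 2.916, 3.4888, 1.955, 1.3104, 0.5928, 0.0954 → R0 = 12.7641
x·lx·mx: 0, 2.4057, 5.832, 10.4664, 7.82, 6.552, 3.5568, 0.6678 → Σ = 37.3007
T = 37.3007 / 12.7641 = 2.922313… → 2.92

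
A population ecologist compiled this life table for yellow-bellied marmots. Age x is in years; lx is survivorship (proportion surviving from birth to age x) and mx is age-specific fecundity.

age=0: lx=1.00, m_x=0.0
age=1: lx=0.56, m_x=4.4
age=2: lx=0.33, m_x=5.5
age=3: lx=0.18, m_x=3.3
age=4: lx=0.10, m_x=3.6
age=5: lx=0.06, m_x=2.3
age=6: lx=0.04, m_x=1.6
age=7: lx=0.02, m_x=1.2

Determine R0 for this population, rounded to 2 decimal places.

lx·mx by age: 0, 2.464, 1.815, 0.594, 0.36, 0.138, 0.064, 0.024
R0 = Σ lx·mx = 5.459 → 5.46

5.46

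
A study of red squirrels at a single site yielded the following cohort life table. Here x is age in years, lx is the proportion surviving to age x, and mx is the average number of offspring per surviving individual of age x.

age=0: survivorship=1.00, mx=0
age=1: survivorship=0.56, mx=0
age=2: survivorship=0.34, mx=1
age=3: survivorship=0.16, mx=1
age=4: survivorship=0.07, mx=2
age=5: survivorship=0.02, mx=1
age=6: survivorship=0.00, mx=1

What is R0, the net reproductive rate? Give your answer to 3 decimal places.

0.660

lx·mx by age: 0, 0, 0.34, 0.16, 0.14, 0.02, 0
R0 = Σ lx·mx = 0.66 → 0.660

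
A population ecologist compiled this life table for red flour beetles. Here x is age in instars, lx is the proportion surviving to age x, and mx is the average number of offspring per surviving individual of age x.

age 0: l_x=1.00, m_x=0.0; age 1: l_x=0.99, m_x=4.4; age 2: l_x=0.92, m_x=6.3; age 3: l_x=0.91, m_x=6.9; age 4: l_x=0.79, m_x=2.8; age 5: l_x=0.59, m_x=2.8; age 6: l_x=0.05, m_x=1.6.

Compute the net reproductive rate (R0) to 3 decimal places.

20.375

lx·mx by age: 0, 4.356, 5.796, 6.279, 2.212, 1.652, 0.08
R0 = Σ lx·mx = 20.375 → 20.375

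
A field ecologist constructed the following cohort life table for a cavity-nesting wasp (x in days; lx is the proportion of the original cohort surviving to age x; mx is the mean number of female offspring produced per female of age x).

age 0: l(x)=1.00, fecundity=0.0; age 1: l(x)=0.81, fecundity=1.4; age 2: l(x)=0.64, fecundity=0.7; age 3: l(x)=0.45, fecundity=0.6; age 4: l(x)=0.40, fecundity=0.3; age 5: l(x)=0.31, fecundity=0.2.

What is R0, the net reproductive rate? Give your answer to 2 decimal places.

2.03

lx·mx by age: 0, 1.134, 0.448, 0.27, 0.12, 0.062
R0 = Σ lx·mx = 2.034 → 2.03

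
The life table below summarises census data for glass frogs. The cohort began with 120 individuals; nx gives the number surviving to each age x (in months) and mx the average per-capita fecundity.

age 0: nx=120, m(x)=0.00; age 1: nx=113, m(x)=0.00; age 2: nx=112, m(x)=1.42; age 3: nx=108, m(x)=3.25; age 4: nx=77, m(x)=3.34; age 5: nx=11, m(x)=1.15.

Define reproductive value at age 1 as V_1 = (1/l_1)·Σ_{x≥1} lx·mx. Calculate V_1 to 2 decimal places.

6.90

lx = nx/n0 = nx/120: 1, 0.94167…, 0.93333…, 0.9, 0.64167…, 0.09167…
lx·mx for x ≥ 1: 0, 1.325333…, 2.925, 2.143167…, 0.105417… → sum = 6.498917…
V_1 = 6.498917… / l_1 = 6.498917… / 0.941667… = 6.901504… → 6.90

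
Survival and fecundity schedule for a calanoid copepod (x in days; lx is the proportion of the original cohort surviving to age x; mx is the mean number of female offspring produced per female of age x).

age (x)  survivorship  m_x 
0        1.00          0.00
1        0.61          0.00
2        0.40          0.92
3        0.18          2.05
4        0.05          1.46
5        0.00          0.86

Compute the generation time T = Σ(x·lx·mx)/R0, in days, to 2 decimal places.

2.64

lx·mx: 0, 0, 0.368, 0.369, 0.073, 0 → R0 = 0.81
x·lx·mx: 0, 0, 0.736, 1.107, 0.292, 0 → Σ = 2.135
T = 2.135 / 0.81 = 2.635802… → 2.64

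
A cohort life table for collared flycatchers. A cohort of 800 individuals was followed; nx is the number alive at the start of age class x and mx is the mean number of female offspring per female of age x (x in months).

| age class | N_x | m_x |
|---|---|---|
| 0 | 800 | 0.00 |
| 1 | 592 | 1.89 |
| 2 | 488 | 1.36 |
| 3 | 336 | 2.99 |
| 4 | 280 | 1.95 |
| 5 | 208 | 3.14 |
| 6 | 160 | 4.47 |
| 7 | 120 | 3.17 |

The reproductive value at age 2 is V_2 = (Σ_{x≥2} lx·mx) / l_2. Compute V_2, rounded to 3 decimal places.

8.121

lx = nx/n0 = nx/800: 1, 0.74, 0.61, 0.42, 0.35, 0.26, 0.2, 0.15
lx·mx for x ≥ 2: 0.8296, 1.2558, 0.6825, 0.8164, 0.894, 0.4755 → sum = 4.9538
V_2 = 4.9538 / l_2 = 4.9538 / 0.61 = 8.120984… → 8.121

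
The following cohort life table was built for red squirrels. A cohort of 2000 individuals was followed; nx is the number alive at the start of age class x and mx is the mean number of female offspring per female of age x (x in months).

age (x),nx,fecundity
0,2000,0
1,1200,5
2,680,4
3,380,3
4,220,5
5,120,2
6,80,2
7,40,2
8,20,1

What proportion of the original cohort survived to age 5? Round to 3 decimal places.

l_5 = n_5/n_0 = 120/2000 = 0.06 → 0.060

0.060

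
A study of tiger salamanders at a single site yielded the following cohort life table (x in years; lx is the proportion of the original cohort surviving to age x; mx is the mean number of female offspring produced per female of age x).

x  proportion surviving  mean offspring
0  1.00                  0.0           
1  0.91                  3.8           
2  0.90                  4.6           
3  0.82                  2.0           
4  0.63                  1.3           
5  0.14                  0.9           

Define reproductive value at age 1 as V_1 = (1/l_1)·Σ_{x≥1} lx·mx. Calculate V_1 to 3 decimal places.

11.190

lx·mx for x ≥ 1: 3.458, 4.14, 1.64, 0.819, 0.126 → sum = 10.183
V_1 = 10.183 / l_1 = 10.183 / 0.91 = 11.19011… → 11.190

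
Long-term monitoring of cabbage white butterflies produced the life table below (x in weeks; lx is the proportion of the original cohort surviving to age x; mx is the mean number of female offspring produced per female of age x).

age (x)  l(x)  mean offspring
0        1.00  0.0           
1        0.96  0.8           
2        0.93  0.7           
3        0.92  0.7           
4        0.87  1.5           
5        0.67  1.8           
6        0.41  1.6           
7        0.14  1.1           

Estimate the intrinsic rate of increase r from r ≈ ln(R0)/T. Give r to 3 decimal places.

R0 = Σ lx·mx = 0 + 0.768 + 0.651 + 0.644 + 1.305 + 1.206 + 0.656 + 0.154 = 5.384
Σ x·lx·mx = 20.266; T = 20.266/5.384 = 3.76412…
r ≈ ln(R0)/T = ln(5.384)/3.76412… = 0.44723… → 0.447

0.447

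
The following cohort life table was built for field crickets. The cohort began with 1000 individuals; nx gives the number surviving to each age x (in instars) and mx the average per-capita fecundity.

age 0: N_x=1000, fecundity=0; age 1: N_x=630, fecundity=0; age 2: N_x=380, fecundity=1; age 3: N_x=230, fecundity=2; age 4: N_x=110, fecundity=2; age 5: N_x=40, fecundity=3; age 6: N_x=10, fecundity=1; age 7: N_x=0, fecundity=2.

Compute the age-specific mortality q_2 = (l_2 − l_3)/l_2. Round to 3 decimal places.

lx = nx/n0 = nx/1000: 1, 0.63, 0.38, 0.23, 0.11, 0.04, 0.01, 0
q_2 = (l_2 − l_3) / l_2 = (0.38 − 0.23) / 0.38
     = 0.15 / 0.38 = 0.394737… → 0.395

0.395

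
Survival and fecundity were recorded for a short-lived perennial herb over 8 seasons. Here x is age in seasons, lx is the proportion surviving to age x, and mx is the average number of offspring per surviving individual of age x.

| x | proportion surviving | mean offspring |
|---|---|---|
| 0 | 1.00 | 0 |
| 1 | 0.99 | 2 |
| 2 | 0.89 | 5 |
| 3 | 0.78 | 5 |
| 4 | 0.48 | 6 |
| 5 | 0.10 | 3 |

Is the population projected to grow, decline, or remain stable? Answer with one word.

growing

R0 = Σ lx·mx = 0 + 1.98 + 4.45 + 3.9 + 2.88 + 0.3 = 13.51
R0 > 1, so the population is growing.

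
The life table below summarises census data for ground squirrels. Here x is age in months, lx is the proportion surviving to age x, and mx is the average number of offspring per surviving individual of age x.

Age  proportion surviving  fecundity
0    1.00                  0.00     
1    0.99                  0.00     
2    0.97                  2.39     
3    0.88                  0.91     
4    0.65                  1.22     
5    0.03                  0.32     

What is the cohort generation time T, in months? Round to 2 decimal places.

2.62

lx·mx: 0, 0, 2.3183, 0.8008, 0.793, 0.0096 → R0 = 3.9217
x·lx·mx: 0, 0, 4.6366, 2.4024, 3.172, 0.048 → Σ = 10.259
T = 10.259 / 3.9217 = 2.615957… → 2.62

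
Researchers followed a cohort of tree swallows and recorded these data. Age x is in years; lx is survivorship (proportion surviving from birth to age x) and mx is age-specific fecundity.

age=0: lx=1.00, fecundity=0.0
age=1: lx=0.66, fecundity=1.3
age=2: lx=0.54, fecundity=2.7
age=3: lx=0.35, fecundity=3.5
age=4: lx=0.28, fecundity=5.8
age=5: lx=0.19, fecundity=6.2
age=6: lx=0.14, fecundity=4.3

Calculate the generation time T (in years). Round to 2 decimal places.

lx·mx: 0, 0.858, 1.458, 1.225, 1.624, 1.178, 0.602 → R0 = 6.945
x·lx·mx: 0, 0.858, 2.916, 3.675, 6.496, 5.89, 3.612 → Σ = 23.447
T = 23.447 / 6.945 = 3.376098… → 3.38

3.38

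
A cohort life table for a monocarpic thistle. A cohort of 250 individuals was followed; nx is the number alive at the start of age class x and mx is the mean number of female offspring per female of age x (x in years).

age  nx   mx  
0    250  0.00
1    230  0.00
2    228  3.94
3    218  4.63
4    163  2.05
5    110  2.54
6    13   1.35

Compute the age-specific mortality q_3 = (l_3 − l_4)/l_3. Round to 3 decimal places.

0.252

lx = nx/n0 = nx/250: 1, 0.92, 0.912, 0.872, 0.652, 0.44, 0.052
q_3 = (l_3 − l_4) / l_3 = (0.872 − 0.652) / 0.872
     = 0.22 / 0.872 = 0.252294… → 0.252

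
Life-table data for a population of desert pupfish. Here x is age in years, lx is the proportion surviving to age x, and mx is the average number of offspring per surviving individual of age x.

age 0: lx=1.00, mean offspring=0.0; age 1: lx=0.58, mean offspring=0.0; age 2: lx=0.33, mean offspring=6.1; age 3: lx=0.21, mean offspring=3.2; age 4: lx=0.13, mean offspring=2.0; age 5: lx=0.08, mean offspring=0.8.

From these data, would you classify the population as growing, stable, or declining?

R0 = Σ lx·mx = 0 + 0 + 2.013 + 0.672 + 0.26 + 0.064 = 3.009
R0 > 1, so the population is growing.

growing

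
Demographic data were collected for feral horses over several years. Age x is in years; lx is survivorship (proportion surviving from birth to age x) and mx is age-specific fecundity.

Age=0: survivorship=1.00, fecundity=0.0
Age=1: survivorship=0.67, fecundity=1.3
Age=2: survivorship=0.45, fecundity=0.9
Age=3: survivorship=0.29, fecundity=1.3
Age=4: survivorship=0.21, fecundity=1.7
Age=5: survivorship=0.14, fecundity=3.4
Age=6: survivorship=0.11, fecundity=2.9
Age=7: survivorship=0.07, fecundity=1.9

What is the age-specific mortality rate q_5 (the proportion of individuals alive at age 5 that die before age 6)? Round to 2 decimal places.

q_5 = (l_5 − l_6) / l_5 = (0.14 − 0.11) / 0.14
     = 0.03 / 0.14 = 0.214286… → 0.21

0.21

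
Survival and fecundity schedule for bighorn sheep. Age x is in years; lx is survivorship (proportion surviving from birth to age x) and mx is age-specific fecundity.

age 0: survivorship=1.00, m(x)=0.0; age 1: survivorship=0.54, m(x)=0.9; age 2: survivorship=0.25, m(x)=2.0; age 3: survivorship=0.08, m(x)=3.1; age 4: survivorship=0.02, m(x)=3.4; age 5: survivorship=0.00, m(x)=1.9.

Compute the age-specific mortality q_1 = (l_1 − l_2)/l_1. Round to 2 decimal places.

q_1 = (l_1 − l_2) / l_1 = (0.54 − 0.25) / 0.54
     = 0.29 / 0.54 = 0.537037… → 0.54

0.54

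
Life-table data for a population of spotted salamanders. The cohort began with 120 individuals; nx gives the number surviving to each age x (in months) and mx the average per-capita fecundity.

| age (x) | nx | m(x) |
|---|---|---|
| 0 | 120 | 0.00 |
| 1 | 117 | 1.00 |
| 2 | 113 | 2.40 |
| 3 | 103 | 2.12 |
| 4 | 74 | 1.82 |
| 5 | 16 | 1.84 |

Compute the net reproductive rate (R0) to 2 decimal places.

lx = nx/n0 = nx/120: 1, 0.975, 0.94167…, 0.85833…, 0.61667…, 0.13333…
lx·mx by age: 0, 0.975, 2.26…, 1.819667…, 1.122333…, 0.245333…
R0 = Σ lx·mx = 6.422333… → 6.42

6.42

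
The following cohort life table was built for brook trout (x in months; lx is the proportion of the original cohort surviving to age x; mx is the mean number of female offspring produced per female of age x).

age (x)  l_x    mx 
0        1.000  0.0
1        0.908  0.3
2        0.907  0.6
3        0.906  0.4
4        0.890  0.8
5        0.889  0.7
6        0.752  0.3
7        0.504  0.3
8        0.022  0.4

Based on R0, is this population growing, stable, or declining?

growing

R0 = Σ lx·mx = 0 + 0.2724 + 0.5442 + 0.3624 + 0.712 + 0.6223 + 0.2256 + 0.1512 + 0.0088 = 2.8989
R0 > 1, so the population is growing.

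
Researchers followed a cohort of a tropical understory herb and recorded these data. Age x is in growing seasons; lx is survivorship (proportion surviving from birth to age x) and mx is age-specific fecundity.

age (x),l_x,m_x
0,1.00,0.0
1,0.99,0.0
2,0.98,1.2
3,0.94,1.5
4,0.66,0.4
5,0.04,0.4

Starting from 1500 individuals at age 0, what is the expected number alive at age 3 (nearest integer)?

Expected survivors = N0 · l_3 = 1500 × 0.94 = 1410 → 1410

1410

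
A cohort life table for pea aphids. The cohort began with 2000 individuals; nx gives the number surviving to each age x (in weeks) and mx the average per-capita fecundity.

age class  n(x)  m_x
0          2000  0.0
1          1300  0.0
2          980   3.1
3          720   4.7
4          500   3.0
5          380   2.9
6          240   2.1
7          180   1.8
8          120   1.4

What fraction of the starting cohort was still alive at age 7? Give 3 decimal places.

l_7 = n_7/n_0 = 180/2000 = 0.09 → 0.090

0.090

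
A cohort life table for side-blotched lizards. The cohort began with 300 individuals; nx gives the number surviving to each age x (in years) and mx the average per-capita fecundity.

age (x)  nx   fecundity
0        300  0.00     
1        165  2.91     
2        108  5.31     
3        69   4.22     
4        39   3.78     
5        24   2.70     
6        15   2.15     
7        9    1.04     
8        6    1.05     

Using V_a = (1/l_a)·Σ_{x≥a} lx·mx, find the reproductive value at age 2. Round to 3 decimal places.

lx = nx/n0 = nx/300: 1, 0.55, 0.36, 0.23, 0.13, 0.08, 0.05, 0.03, 0.02
lx·mx for x ≥ 2: 1.9116, 0.9706, 0.4914, 0.216, 0.1075, 0.0312, 0.021 → sum = 3.7493
V_2 = 3.7493 / l_2 = 3.7493 / 0.36 = 10.414722… → 10.415

10.415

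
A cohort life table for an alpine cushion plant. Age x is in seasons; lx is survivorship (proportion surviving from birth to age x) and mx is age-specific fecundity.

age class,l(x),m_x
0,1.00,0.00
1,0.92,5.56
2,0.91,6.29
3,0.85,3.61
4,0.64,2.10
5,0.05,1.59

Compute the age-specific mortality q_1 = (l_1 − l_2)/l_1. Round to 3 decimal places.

0.011

q_1 = (l_1 − l_2) / l_1 = (0.92 − 0.91) / 0.92
     = 0.01 / 0.92 = 0.01087… → 0.011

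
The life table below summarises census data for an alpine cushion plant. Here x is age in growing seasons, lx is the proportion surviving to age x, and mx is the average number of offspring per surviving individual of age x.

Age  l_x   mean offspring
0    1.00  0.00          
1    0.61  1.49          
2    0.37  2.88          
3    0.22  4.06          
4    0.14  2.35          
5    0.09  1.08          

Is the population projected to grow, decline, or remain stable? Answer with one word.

R0 = Σ lx·mx = 0 + 0.9089 + 1.0656 + 0.8932 + 0.329 + 0.0972 = 3.2939
R0 > 1, so the population is growing.

growing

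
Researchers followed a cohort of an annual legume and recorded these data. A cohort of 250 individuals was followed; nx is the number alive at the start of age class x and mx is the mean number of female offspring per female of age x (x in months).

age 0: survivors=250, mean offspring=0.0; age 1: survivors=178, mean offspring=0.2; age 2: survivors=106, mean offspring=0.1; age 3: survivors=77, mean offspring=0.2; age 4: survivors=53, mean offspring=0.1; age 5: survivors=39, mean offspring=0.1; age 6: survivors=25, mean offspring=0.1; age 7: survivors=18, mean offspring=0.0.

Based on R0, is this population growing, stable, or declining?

lx = nx/n0 = nx/250: 1, 0.712, 0.424, 0.308, 0.212, 0.156, 0.1, 0.072
R0 = Σ lx·mx = 0 + 0.1424 + 0.0424 + 0.0616 + 0.0212 + 0.0156 + 0.01 + 0 = 0.2932
R0 < 1, so the population is declining.

declining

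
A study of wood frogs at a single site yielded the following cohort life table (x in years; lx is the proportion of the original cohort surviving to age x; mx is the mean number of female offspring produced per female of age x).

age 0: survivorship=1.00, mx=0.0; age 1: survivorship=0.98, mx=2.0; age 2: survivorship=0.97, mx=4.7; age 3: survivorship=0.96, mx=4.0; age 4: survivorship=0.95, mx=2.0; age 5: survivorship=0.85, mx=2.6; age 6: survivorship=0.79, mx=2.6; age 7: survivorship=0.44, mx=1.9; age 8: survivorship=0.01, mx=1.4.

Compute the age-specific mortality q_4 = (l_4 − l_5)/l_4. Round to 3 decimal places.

0.105

q_4 = (l_4 − l_5) / l_4 = (0.95 − 0.85) / 0.95
     = 0.1 / 0.95 = 0.105263… → 0.105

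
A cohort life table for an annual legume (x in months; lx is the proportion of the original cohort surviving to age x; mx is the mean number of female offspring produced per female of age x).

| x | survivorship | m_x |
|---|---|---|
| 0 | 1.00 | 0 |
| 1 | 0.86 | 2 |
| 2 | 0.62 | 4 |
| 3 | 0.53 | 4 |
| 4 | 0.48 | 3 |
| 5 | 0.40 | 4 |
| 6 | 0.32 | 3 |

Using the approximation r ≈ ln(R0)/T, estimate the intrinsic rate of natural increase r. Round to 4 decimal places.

0.7398

R0 = Σ lx·mx = 0 + 1.72 + 2.48 + 2.12 + 1.44 + 1.6 + 0.96 = 10.32
Σ x·lx·mx = 32.56; T = 32.56/10.32 = 3.15504…
r ≈ ln(R0)/T = ln(10.32)/3.15504… = 0.739796… → 0.7398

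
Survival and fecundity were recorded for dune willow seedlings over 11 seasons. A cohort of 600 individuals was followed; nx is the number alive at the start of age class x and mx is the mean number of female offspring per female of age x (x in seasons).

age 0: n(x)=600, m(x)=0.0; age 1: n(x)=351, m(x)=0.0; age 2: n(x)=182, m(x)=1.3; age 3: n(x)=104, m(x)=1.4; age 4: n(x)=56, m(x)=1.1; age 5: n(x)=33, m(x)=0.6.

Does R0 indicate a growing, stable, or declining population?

lx = nx/n0 = nx/600: 1, 0.585, 0.30333…, 0.17333…, 0.09333…, 0.055
R0 = Σ lx·mx = 0 + 0 + 0.394333… + 0.242667… + 0.102667… + 0.033 = 0.772667…
R0 < 1, so the population is declining.

declining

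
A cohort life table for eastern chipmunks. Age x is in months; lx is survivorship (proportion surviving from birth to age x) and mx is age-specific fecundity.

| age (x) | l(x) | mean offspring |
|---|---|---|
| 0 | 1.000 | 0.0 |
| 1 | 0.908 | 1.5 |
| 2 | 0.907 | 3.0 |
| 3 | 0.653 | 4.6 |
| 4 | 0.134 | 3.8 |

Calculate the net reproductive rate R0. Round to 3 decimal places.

7.596

lx·mx by age: 0, 1.362, 2.721, 3.0038, 0.5092
R0 = Σ lx·mx = 7.596 → 7.596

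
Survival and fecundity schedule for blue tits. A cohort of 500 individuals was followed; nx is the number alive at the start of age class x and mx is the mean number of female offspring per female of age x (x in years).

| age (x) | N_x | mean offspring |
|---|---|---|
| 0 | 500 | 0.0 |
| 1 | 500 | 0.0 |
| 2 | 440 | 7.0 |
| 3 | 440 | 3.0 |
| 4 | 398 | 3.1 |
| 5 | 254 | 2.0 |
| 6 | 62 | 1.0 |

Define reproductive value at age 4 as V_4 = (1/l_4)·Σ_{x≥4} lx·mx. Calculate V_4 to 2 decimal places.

4.53

lx = nx/n0 = nx/500: 1, 1, 0.88, 0.88, 0.796, 0.508, 0.124
lx·mx for x ≥ 4: 2.4676, 1.016, 0.124 → sum = 3.6076
V_4 = 3.6076 / l_4 = 3.6076 / 0.796 = 4.532161… → 4.53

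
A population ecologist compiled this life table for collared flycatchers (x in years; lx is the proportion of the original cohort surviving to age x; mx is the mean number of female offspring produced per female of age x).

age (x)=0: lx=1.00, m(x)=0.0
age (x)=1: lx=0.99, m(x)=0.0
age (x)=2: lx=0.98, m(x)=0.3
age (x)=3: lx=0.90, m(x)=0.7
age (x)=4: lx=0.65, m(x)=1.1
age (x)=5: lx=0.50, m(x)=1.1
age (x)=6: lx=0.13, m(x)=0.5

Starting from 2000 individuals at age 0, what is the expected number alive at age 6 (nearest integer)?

Expected survivors = N0 · l_6 = 2000 × 0.13 = 260 → 260

260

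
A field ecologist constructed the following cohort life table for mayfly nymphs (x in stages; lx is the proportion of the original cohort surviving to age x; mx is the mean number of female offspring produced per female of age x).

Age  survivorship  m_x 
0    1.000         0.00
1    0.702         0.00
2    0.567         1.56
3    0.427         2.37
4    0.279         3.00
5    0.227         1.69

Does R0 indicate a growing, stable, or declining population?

R0 = Σ lx·mx = 0 + 0 + 0.88452 + 1.01199 + 0.837 + 0.38363 = 3.11714
R0 > 1, so the population is growing.

growing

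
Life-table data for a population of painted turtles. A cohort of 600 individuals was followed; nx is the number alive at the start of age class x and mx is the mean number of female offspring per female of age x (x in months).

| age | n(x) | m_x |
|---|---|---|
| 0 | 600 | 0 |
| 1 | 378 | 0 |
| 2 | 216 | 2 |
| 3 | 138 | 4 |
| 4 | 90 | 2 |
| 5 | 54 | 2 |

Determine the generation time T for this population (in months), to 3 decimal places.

2.972

lx = nx/n0 = nx/600: 1, 0.63, 0.36, 0.23, 0.15, 0.09
lx·mx: 0, 0, 0.72, 0.92, 0.3, 0.18 → R0 = 2.12
x·lx·mx: 0, 0, 1.44, 2.76, 1.2, 0.9 → Σ = 6.3
T = 6.3 / 2.12 = 2.971698… → 2.972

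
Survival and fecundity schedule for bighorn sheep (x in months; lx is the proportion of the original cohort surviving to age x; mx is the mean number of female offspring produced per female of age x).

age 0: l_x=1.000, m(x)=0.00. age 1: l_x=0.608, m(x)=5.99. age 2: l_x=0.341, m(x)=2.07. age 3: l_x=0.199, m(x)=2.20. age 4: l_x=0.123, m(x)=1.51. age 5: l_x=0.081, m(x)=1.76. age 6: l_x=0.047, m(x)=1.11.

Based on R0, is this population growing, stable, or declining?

growing

R0 = Σ lx·mx = 0 + 3.64192 + 0.70587 + 0.4378 + 0.18573 + 0.14256 + 0.05217 = 5.16605
R0 > 1, so the population is growing.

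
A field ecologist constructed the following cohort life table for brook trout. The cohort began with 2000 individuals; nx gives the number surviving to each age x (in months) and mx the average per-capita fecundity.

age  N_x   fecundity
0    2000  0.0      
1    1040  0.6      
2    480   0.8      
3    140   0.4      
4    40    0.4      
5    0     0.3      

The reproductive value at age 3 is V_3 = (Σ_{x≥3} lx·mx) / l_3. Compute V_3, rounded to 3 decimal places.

0.514

lx = nx/n0 = nx/2000: 1, 0.52, 0.24, 0.07, 0.02, 0
lx·mx for x ≥ 3: 0.028, 0.008, 0 → sum = 0.036
V_3 = 0.036 / l_3 = 0.036 / 0.07 = 0.514286… → 0.514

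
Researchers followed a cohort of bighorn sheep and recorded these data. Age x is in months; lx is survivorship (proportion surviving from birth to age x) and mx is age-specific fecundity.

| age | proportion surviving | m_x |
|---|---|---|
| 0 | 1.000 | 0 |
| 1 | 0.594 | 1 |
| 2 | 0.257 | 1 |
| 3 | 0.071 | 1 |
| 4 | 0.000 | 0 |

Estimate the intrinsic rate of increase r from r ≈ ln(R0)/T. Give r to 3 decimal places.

R0 = Σ lx·mx = 0 + 0.594 + 0.257 + 0.071 + 0 = 0.922
Σ x·lx·mx = 1.321; T = 1.321/0.922 = 1.43275…
r ≈ ln(R0)/T = ln(0.922)/1.43275… = -0.05668… → -0.057

-0.057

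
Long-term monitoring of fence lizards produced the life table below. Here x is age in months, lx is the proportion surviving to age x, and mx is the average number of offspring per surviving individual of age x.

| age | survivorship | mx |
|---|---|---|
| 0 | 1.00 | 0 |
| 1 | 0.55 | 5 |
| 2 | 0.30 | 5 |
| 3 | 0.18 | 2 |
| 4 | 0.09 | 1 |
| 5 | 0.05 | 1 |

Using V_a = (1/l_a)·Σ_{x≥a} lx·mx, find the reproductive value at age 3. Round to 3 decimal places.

2.778

lx·mx for x ≥ 3: 0.36, 0.09, 0.05 → sum = 0.5
V_3 = 0.5 / l_3 = 0.5 / 0.18 = 2.777778… → 2.778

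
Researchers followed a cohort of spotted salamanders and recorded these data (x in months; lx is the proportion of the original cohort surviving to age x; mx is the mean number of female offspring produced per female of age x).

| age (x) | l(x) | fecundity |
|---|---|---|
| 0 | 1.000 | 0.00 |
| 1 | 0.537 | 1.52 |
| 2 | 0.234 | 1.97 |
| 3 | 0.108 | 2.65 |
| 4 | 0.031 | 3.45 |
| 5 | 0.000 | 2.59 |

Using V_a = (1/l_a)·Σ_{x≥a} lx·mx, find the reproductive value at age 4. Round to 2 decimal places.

3.45

lx·mx for x ≥ 4: 0.10695, 0 → sum = 0.10695
V_4 = 0.10695 / l_4 = 0.10695 / 0.031 = 3.45 → 3.45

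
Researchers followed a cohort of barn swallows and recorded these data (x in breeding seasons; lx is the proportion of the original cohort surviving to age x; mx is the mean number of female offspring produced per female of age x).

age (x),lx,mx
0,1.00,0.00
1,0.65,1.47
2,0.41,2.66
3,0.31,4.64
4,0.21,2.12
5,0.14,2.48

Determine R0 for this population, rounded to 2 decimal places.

lx·mx by age: 0, 0.9555, 1.0906, 1.4384, 0.4452, 0.3472
R0 = Σ lx·mx = 4.2769 → 4.28

4.28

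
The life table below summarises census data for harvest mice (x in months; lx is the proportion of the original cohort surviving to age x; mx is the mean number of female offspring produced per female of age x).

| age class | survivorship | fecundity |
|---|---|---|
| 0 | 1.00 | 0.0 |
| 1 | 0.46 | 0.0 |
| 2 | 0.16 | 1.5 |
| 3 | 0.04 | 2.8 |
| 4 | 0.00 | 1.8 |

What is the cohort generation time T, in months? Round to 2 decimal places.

2.32

lx·mx: 0, 0, 0.24, 0.112, 0 → R0 = 0.352
x·lx·mx: 0, 0, 0.48, 0.336, 0 → Σ = 0.816
T = 0.816 / 0.352 = 2.318182… → 2.32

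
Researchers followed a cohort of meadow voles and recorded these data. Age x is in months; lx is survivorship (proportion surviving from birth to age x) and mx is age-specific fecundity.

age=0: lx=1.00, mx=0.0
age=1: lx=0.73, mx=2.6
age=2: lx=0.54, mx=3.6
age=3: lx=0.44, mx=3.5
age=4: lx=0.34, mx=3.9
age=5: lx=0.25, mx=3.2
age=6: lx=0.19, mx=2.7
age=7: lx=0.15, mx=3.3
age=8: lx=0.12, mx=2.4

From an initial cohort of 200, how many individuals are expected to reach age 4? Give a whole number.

Expected survivors = N0 · l_4 = 200 × 0.34 = 68 → 68

68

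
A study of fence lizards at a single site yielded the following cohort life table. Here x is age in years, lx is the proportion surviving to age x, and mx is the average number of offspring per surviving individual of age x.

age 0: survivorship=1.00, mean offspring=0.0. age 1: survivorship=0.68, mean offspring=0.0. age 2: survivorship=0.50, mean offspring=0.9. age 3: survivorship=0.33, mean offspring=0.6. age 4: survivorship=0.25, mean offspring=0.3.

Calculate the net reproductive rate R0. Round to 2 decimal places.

lx·mx by age: 0, 0, 0.45, 0.198, 0.075
R0 = Σ lx·mx = 0.723 → 0.72

0.72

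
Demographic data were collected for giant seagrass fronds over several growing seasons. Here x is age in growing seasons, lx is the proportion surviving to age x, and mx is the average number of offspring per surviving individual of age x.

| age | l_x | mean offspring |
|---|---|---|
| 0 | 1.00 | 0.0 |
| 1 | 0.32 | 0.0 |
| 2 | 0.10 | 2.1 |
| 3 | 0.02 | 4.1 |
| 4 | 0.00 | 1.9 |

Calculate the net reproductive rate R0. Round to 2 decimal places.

lx·mx by age: 0, 0, 0.21, 0.082, 0
R0 = Σ lx·mx = 0.292 → 0.29

0.29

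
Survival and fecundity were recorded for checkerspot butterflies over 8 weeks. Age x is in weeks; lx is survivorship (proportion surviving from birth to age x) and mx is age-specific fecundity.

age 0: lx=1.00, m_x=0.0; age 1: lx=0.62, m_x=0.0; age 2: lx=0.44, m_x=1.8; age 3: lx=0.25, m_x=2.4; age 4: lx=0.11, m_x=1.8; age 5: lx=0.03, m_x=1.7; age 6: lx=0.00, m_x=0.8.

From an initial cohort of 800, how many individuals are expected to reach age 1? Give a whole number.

Expected survivors = N0 · l_1 = 800 × 0.62 = 496 → 496

496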